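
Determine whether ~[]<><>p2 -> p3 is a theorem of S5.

Tableau for the negation ~(~[]<><>p2 -> p3):
1. ~(~[]<><>p2 -> p3), w0
2. ~[]<><>p2, w0   [~->-rule on 1]
3. ~p3, w0   [~->-rule on 1]
4. ~<><>p2, w1   [~[]-rule on 2: fresh world w1, w0Rw1]
5. ~<>p2, w0   [~<>-rule on 4 via w1Rw0]
6. ~<>p2, w1   [~<>-rule on 4 via w1Rw1]
7. ~p2, w0   [~<>-rule on 5 via w0Rw0]
8. ~p2, w1   [~<>-rule on 5 via w0Rw1]
Accessibility: w0Rw0, w0Rw1, w1Rw0, w1Rw1
The negation has an open branch (countermodel exists).

Not valid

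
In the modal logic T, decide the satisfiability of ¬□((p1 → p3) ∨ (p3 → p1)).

No, unsatisfiable

1. ¬□((p1 → p3) ∨ (p3 → p1)), u
2. ¬((p1 → p3) ∨ (p3 → p1)), v   [¬□-rule on 1: fresh world v, uRv]
3. ¬(p1 → p3), v   [¬∨-rule on 2]
4. ¬(p3 → p1), v   [¬∨-rule on 2]
5. p1, v   [¬→-rule on 3]
6. ¬p3, v   [¬→-rule on 3]
7. p3, v   [¬→-rule on 4]
8. ¬p1, v   [¬→-rule on 4]
Accessibility: uRu, uRv, vRv
Branch closes: p3 and ¬p3 both at v.
Every branch closes; the branch above is one of them.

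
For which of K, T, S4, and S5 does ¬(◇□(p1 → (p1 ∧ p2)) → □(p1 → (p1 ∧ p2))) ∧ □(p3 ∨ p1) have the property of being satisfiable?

S5-tableau for the formula:
1. ¬(◇□(p1 → (p1 ∧ p2)) → □(p1 → (p1 ∧ p2))) ∧ □(p3 ∨ p1), u
2. ¬(◇□(p1 → (p1 ∧ p2)) → □(p1 → (p1 ∧ p2))), u
3. □(p3 ∨ p1), u
4. ◇□(p1 → (p1 ∧ p2)), u
5. ¬□(p1 → (p1 ∧ p2)), u
6. p3 ∨ p1, u
7. p1, u
8. □(p1 → (p1 ∧ p2)), v
9. p3 ∨ p1, v
10. p1 → (p1 ∧ p2), u
11. p1 → (p1 ∧ p2), v
12. p1, v
13. p1 ∧ p2, u
14. p2, u
15. p1 ∧ p2, v
16. p2, v
17. ¬(p1 → (p1 ∧ p2)), w
18. p1, w
19. ¬(p1 ∧ p2), w
20. p3 ∨ p1, w
21. p1 → (p1 ∧ p2), w
22. ¬p2, w
23. p1 ∧ p2, w
24. p2, w
Accessibility: uRu, uRv, uRw, vRu, vRv, vRw, wRu, wRv, wRw
Branch closes: p2 and ¬p2 both at w.
Every branch closes (one shown): unsatisfiable in S5.
S4-tableau for the formula:
1. ¬(◇□(p1 → (p1 ∧ p2)) → □(p1 → (p1 ∧ p2))) ∧ □(p3 ∨ p1), u
2. ¬(◇□(p1 → (p1 ∧ p2)) → □(p1 → (p1 ∧ p2))), u
3. □(p3 ∨ p1), u
4. ◇□(p1 → (p1 ∧ p2)), u
5. ¬□(p1 → (p1 ∧ p2)), u
6. p3 ∨ p1, u
7. p1, u
8. □(p1 → (p1 ∧ p2)), v
9. p3 ∨ p1, v
10. p1 → (p1 ∧ p2), v
11. p1, v
12. p1 ∧ p2, v
13. p2, v
14. ¬(p1 → (p1 ∧ p2)), w
15. p1, w
16. ¬(p1 ∧ p2), w
17. p3 ∨ p1, w
18. ¬p2, w
Accessibility: uRu, uRv, uRw, vRv, wRw
Complete open branch: satisfiable in S4, hence also in K, T (this S4-model is also a K-model and a T-model).

K, T, S4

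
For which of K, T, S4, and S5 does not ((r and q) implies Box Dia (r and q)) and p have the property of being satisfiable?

S4-tableau for the formula:
1. not ((r and q) implies Box Dia (r and q)) and p, 0
2. not ((r and q) implies Box Dia (r and q)), 0
3. p, 0
4. r and q, 0
5. not Box Dia (r and q), 0
6. r, 0
7. q, 0
8. not Dia (r and q), 1
9. not (r and q), 1
10. not q, 1
Accessibility: 0R0, 0R1, 1R1
Complete open branch: satisfiable in S4, hence also in K, T (this S4-model is also a K-model and a T-model).
S5-tableau for the formula:
1. not ((r and q) implies Box Dia (r and q)) and p, 0
2. not ((r and q) implies Box Dia (r and q)), 0
3. p, 0
4. r and q, 0
5. not Box Dia (r and q), 0
6. r, 0
7. q, 0
8. not Dia (r and q), 1
9. not (r and q), 0
10. not (r and q), 1
11. not q, 0
Accessibility: 0R0, 0R1, 1R0, 1R1
Branch closes: q and not q both at 0.
Every branch closes (one shown): unsatisfiable in S5.

K, T, S4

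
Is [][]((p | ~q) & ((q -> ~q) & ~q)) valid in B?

Tableau for the negation ~[][]((p | ~q) & ((q -> ~q) & ~q)):
1. ~[][]((p | ~q) & ((q -> ~q) & ~q)), w0
2. ~[]((p | ~q) & ((q -> ~q) & ~q)), w1
3. ~((p | ~q) & ((q -> ~q) & ~q)), w2
4. ~((q -> ~q) & ~q), w2
5. q, w2
Accessibility: w0Rw0, w0Rw1, w1Rw0, w1Rw1, w1Rw2, w2Rw1, w2Rw2
The negation has an open branch (countermodel exists).

Invalid (countermodel exists)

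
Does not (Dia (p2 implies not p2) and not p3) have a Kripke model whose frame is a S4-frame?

Satisfiable (open branch found)

1. not (Dia (p2 implies not p2) and not p3), u
2. p3, u   [neg-and-rule on 1 (branches; this branch)]
Accessibility: uRu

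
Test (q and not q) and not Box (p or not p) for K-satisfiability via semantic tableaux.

1. (q and not q) and not Box (p or not p), 0
2. q and not q, 0
3. not Box (p or not p), 0
4. q, 0
5. not q, 0
Branch closes: q and not q both at 0.
(One branch shown.) All branches close.

Unsatisfiable (every branch closes)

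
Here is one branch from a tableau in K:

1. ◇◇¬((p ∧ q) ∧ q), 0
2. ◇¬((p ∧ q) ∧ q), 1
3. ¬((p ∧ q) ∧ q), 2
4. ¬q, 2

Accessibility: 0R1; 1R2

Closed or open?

Open

No atom appears with both signs at the same world.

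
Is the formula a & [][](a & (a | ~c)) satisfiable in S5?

1. a & [][](a & (a | ~c)), u
2. a, u
3. [][](a & (a | ~c)), u
4. [](a & (a | ~c)), u
5. a & (a | ~c), u
6. a | ~c, u
7. ~c, u
Accessibility: uRu

Yes, satisfiable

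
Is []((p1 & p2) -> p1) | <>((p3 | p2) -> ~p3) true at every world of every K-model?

Tableau for the negation ~([]((p1 & p2) -> p1) | <>((p3 | p2) -> ~p3)):
1. ~([]((p1 & p2) -> p1) | <>((p3 | p2) -> ~p3)), w0
2. ~[]((p1 & p2) -> p1), w0
3. ~<>((p3 | p2) -> ~p3), w0
4. ~((p1 & p2) -> p1), w1
5. p1 & p2, w1
6. ~p1, w1
7. p1, w1
8. p2, w1
Accessibility: w0Rw1
Branch closes: p1 and ~p1 both at w1.
Every branch of the negation's tableau closes; the branch above is one of them.

Valid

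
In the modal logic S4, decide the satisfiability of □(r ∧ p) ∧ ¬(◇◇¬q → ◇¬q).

1. □(r ∧ p) ∧ ¬(◇◇¬q → ◇¬q), u
2. □(r ∧ p), u   [∧-rule on 1]
3. ¬(◇◇¬q → ◇¬q), u   [∧-rule on 1]
4. ◇◇¬q, u   [¬→-rule on 3]
5. ¬◇¬q, u   [¬→-rule on 3]
6. r ∧ p, u   [□-rule on 2 via uRu]
7. r, u   [∧-rule on 6]
8. p, u   [∧-rule on 6]
9. q, u   [¬◇-rule on 5 via uRu]
10. ◇¬q, v   [◇-rule on 4: fresh world v, uRv]
11. r ∧ p, v   [□-rule on 2 via uRv]
12. r, v   [∧-rule on 11]
13. p, v   [∧-rule on 11]
14. q, v   [¬◇-rule on 5 via uRv]
15. ¬q, w   [◇-rule on 10: fresh world w, vRw]
16. r ∧ p, w   [□-rule on 2 via uRw]
17. r, w   [∧-rule on 16]
18. p, w   [∧-rule on 16]
19. q, w   [¬◇-rule on 5 via uRw]
Accessibility: uRu, uRv, uRw, vRv, vRw, wRw
Branch closes: q and ¬q both at w.
Every branch closes; the branch above is one of them.

No, unsatisfiable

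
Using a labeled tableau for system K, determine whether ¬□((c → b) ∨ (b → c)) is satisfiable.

1. ¬□((c → b) ∨ (b → c)), u
2. ¬((c → b) ∨ (b → c)), v
3. ¬(c → b), v
4. ¬(b → c), v
5. c, v
6. ¬b, v
7. b, v
8. ¬c, v
Accessibility: uRv
Branch closes: b and ¬b both at v.
Every branch closes; the branch above is one of them.

Unsatisfiable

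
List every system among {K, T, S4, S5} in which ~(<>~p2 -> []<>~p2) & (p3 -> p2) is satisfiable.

S4-tableau for the formula:
1. ~(<>~p2 -> []<>~p2) & (p3 -> p2), u
2. ~(<>~p2 -> []<>~p2), u
3. p3 -> p2, u
4. <>~p2, u
5. ~[]<>~p2, u
6. p2, u
7. ~p2, v
8. ~<>~p2, w
9. p2, w
Accessibility: uRu, uRv, uRw, vRv, wRw
Complete open branch: satisfiable in S4, hence also in K, T (this S4-model is also a K-model and a T-model).
S5-tableau for the formula:
1. ~(<>~p2 -> []<>~p2) & (p3 -> p2), u
2. ~(<>~p2 -> []<>~p2), u
3. p3 -> p2, u
4. <>~p2, u
5. ~[]<>~p2, u
6. ~p3, u
7. ~p2, v
8. ~<>~p2, w
9. p2, u
10. p2, v
Accessibility: uRu, uRv, uRw, vRu, vRv, vRw, wRu, wRv, wRw
Branch closes: p2 and ~p2 both at v.
Every branch closes (one shown): unsatisfiable in S5.

K, T, S4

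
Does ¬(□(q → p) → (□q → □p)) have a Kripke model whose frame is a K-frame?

1. ¬(□(q → p) → (□q → □p)), u
2. □(q → p), u
3. ¬(□q → □p), u
4. □q, u
5. ¬□p, u
6. ¬p, v
7. q → p, v
8. q, v
9. p, v
Accessibility: uRv
Branch closes: p and ¬p both at v.
All branches of the tableau close; one closing branch shown above.

Unsatisfiable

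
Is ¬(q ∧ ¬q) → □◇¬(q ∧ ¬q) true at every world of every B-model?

Tableau for the negation ¬(¬(q ∧ ¬q) → □◇¬(q ∧ ¬q)):
1. ¬(¬(q ∧ ¬q) → □◇¬(q ∧ ¬q)), w0
2. ¬(q ∧ ¬q), w0
3. ¬□◇¬(q ∧ ¬q), w0
4. q, w0
5. ¬◇¬(q ∧ ¬q), w1
6. q ∧ ¬q, w0
7. ¬q, w0
Accessibility: w0Rw0, w0Rw1, w1Rw0, w1Rw1
Branch closes: q and ¬q both at w0.
Every branch of the negation's tableau closes; the branch above is one of them.

Valid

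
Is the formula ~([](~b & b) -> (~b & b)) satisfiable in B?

1. ~([](~b & b) -> (~b & b)), w0
2. [](~b & b), w0
3. ~(~b & b), w0
4. ~b & b, w0
5. ~b, w0
6. b, w0
Accessibility: w0Rw0
Branch closes: b and ~b both at w0.
Every branch closes; the branch above is one of them.

Unsatisfiable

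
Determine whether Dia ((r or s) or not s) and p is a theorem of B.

Not valid

Tableau for the negation not (Dia ((r or s) or not s) and p):
1. not (Dia ((r or s) or not s) and p), u
2. not p, u
Accessibility: uRu
The negation has an open branch (countermodel exists).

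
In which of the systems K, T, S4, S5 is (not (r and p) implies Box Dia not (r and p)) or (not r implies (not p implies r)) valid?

S5

S5-tableau for the negation not ((not (r and p) implies Box Dia not (r and p)) or (not r implies (not p implies r))):
1. not ((not (r and p) implies Box Dia not (r and p)) or (not r implies (not p implies r))), w0
2. not (not (r and p) implies Box Dia not (r and p)), w0
3. not (not r implies (not p implies r)), w0
4. not (r and p), w0
5. not Box Dia not (r and p), w0
6. not r, w0
7. not (not p implies r), w0
8. not p, w0
9. not Dia not (r and p), w1
10. r and p, w0
11. r, w0
12. p, w0
Accessibility: w0Rw0, w0Rw1, w1Rw0, w1Rw1
Branch closes: r and not r both at w0.
Every branch closes (one shown): valid in S5.
S4-tableau for the negation not ((not (r and p) implies Box Dia not (r and p)) or (not r implies (not p implies r))):
1. not ((not (r and p) implies Box Dia not (r and p)) or (not r implies (not p implies r))), w0
2. not (not (r and p) implies Box Dia not (r and p)), w0
3. not (not r implies (not p implies r)), w0
4. not (r and p), w0
5. not Box Dia not (r and p), w0
6. not r, w0
7. not (not p implies r), w0
8. not p, w0
9. not Dia not (r and p), w1
10. r and p, w1
11. r, w1
12. p, w1
Accessibility: w0Rw0, w0Rw1, w1Rw1
Complete open branch: countermodel on an S4-frame, so not valid in S4, nor in K, T (the same frame is also a K-frame and a T-frame).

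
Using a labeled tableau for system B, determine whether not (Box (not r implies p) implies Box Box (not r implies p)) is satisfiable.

1. not (Box (not r implies p) implies Box Box (not r implies p)), u
2. Box (not r implies p), u   [neg-implies-rule on 1]
3. not Box Box (not r implies p), u   [neg-implies-rule on 1]
4. not r implies p, u   [Box-rule on 2 via uRu]
5. p, u   [implies-rule on 4 (branches; this branch)]
6. not Box (not r implies p), v   [neg-Box-rule on 3: fresh world v, uRv]
7. not r implies p, v   [Box-rule on 2 via uRv]
8. p, v   [implies-rule on 7 (branches; this branch)]
9. not (not r implies p), w   [neg-Box-rule on 6: fresh world w, vRw]
10. not r, w   [neg-implies-rule on 9]
11. not p, w   [neg-implies-rule on 9]
Accessibility: uRu, uRv, vRu, vRv, vRw, wRv, wRw

Satisfiable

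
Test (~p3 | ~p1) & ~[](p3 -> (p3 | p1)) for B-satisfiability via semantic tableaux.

1. (~p3 | ~p1) & ~[](p3 -> (p3 | p1)), u
2. ~p3 | ~p1, u
3. ~[](p3 -> (p3 | p1)), u
4. ~p1, u
5. ~(p3 -> (p3 | p1)), v
6. p3, v
7. ~(p3 | p1), v
8. ~p3, v
9. ~p1, v
Accessibility: uRu, uRv, vRu, vRv
Branch closes: p3 and ~p3 both at v.
All branches of the tableau close; one closing branch shown above.

Unsatisfiable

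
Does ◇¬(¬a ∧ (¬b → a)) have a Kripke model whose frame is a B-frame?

Satisfiable

1. ◇¬(¬a ∧ (¬b → a)), 0
2. ¬(¬a ∧ (¬b → a)), 1   [◇-rule on 1: fresh world 1, 0R1]
3. ¬(¬b → a), 1   [¬∧-rule on 2 (branches; this branch)]
4. ¬b, 1   [¬→-rule on 3]
5. ¬a, 1   [¬→-rule on 3]
Accessibility: 0R0, 0R1, 1R0, 1R1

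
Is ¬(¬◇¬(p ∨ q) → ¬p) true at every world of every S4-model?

Tableau for the negation ¬◇¬(p ∨ q) → ¬p:
1. ¬◇¬(p ∨ q) → ¬p, 0
2. ¬p, 0
Accessibility: 0R0
The negation has an open branch (countermodel exists).

Not valid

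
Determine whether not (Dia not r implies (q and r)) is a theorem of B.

Invalid (countermodel exists)

Tableau for the negation Dia not r implies (q and r):
1. Dia not r implies (q and r), w0
2. q and r, w0
3. q, w0
4. r, w0
Accessibility: w0Rw0
The negation has an open branch (countermodel exists).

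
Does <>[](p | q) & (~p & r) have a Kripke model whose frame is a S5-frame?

1. <>[](p | q) & (~p & r), w0
2. <>[](p | q), w0   [&-rule on 1]
3. ~p & r, w0   [&-rule on 1]
4. ~p, w0   [&-rule on 3]
5. r, w0   [&-rule on 3]
6. [](p | q), w1   [<>-rule on 2: fresh world w1, w0Rw1]
7. p | q, w0   [[]-rule on 6 via w1Rw0]
8. p | q, w1   [[]-rule on 6 via w1Rw1]
9. q, w0   [|-rule on 7 (branches; this branch)]
10. q, w1   [|-rule on 8 (branches; this branch)]
Accessibility: w0Rw0, w0Rw1, w1Rw0, w1Rw1

Satisfiable (open branch found)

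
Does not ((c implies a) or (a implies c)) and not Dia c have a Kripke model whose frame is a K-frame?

Unsatisfiable

1. not ((c implies a) or (a implies c)) and not Dia c, u
2. not ((c implies a) or (a implies c)), u   [and-rule on 1]
3. not Dia c, u   [and-rule on 1]
4. not (c implies a), u   [neg-or-rule on 2]
5. not (a implies c), u   [neg-or-rule on 2]
6. c, u   [neg-implies-rule on 4]
7. not a, u   [neg-implies-rule on 4]
8. a, u   [neg-implies-rule on 5]
9. not c, u   [neg-implies-rule on 5]
Branch closes: a and not a both at u.
(One branch shown.) All branches close.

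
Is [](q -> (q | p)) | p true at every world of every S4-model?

Yes, valid

Tableau for the negation ~([](q -> (q | p)) | p):
1. ~([](q -> (q | p)) | p), 0
2. ~[](q -> (q | p)), 0
3. ~p, 0
4. ~(q -> (q | p)), 1
5. q, 1
6. ~(q | p), 1
7. ~q, 1
8. ~p, 1
Accessibility: 0R0, 0R1, 1R1
Branch closes: q and ~q both at 1.
Every branch of the negation's tableau closes; the branch above is one of them.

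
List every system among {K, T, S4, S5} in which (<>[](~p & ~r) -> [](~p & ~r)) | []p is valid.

S5-tableau for the negation ~((<>[](~p & ~r) -> [](~p & ~r)) | []p):
1. ~((<>[](~p & ~r) -> [](~p & ~r)) | []p), w0
2. ~(<>[](~p & ~r) -> [](~p & ~r)), w0   [~|-rule on 1]
3. ~[]p, w0   [~|-rule on 1]
4. <>[](~p & ~r), w0   [~->-rule on 2]
5. ~[](~p & ~r), w0   [~->-rule on 2]
6. ~p, w1   [~[]-rule on 3: fresh world w1, w0Rw1]
7. [](~p & ~r), w2   [<>-rule on 4: fresh world w2, w0Rw2]
8. ~p & ~r, w0   [[]-rule on 7 via w2Rw0]
9. ~p, w0   [&-rule on 8]
10. ~r, w0   [&-rule on 8]
11. ~p & ~r, w1   [[]-rule on 7 via w2Rw1]
12. ~r, w1   [&-rule on 11]
13. ~p & ~r, w2   [[]-rule on 7 via w2Rw2]
14. ~p, w2   [&-rule on 13]
15. ~r, w2   [&-rule on 13]
16. ~(~p & ~r), w3   [~[]-rule on 5: fresh world w3, w0Rw3]
17. ~p & ~r, w3   [[]-rule on 7 via w2Rw3]
18. ~p, w3   [&-rule on 17]
19. ~r, w3   [&-rule on 17]
20. r, w3   [~&-rule on 16 (branches; this branch)]
Accessibility: w0Rw0, w0Rw1, w0Rw2, w0Rw3, w1Rw0, w1Rw1, w1Rw2, w1Rw3, w2Rw0, w2Rw1, w2Rw2, w2Rw3, w3Rw0, w3Rw1, w3Rw2, w3Rw3
Branch closes: r and ~r both at w3.
Every branch closes (one shown): valid in S5.
S4-tableau for the negation ~((<>[](~p & ~r) -> [](~p & ~r)) | []p):
1. ~((<>[](~p & ~r) -> [](~p & ~r)) | []p), w0
2. ~(<>[](~p & ~r) -> [](~p & ~r)), w0   [~|-rule on 1]
3. ~[]p, w0   [~|-rule on 1]
4. <>[](~p & ~r), w0   [~->-rule on 2]
5. ~[](~p & ~r), w0   [~->-rule on 2]
6. ~p, w1   [~[]-rule on 3: fresh world w1, w0Rw1]
7. [](~p & ~r), w2   [<>-rule on 4: fresh world w2, w0Rw2]
8. ~p & ~r, w2   [[]-rule on 7 via w2Rw2]
9. ~p, w2   [&-rule on 8]
10. ~r, w2   [&-rule on 8]
11. ~(~p & ~r), w3   [~[]-rule on 5: fresh world w3, w0Rw3]
12. r, w3   [~&-rule on 11 (branches; this branch)]
Accessibility: w0Rw0, w0Rw1, w0Rw2, w0Rw3, w1Rw1, w2Rw2, w3Rw3
Complete open branch: countermodel on an S4-frame, so not valid in S4, nor in K, T (the same frame is also a K-frame and a T-frame).

S5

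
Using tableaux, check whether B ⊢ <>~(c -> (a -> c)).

Not valid

Tableau for the negation ~<>~(c -> (a -> c)):
1. ~<>~(c -> (a -> c)), 0
2. c -> (a -> c), 0   [~<>-rule on 1 via 0R0]
3. a -> c, 0   [->-rule on 2 (branches; this branch)]
4. c, 0   [->-rule on 3 (branches; this branch)]
Accessibility: 0R0
The negation has an open branch (countermodel exists).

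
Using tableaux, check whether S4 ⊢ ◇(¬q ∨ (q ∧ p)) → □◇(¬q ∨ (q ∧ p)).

Tableau for the negation ¬(◇(¬q ∨ (q ∧ p)) → □◇(¬q ∨ (q ∧ p))):
1. ¬(◇(¬q ∨ (q ∧ p)) → □◇(¬q ∨ (q ∧ p))), 0
2. ◇(¬q ∨ (q ∧ p)), 0
3. ¬□◇(¬q ∨ (q ∧ p)), 0
4. ¬q ∨ (q ∧ p), 1
5. q ∧ p, 1
6. q, 1
7. p, 1
8. ¬◇(¬q ∨ (q ∧ p)), 2
9. ¬(¬q ∨ (q ∧ p)), 2
10. q, 2
11. ¬(q ∧ p), 2
12. ¬p, 2
Accessibility: 0R0, 0R1, 0R2, 1R1, 2R2
The negation has an open branch (countermodel exists).

Invalid (countermodel exists)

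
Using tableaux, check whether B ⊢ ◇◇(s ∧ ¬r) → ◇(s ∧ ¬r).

Tableau for the negation ¬(◇◇(s ∧ ¬r) → ◇(s ∧ ¬r)):
1. ¬(◇◇(s ∧ ¬r) → ◇(s ∧ ¬r)), 0
2. ◇◇(s ∧ ¬r), 0   [¬→-rule on 1]
3. ¬◇(s ∧ ¬r), 0   [¬→-rule on 1]
4. ¬(s ∧ ¬r), 0   [¬◇-rule on 3 via 0R0]
5. r, 0   [¬∧-rule on 4 (branches; this branch)]
6. ◇(s ∧ ¬r), 1   [◇-rule on 2: fresh world 1, 0R1]
7. ¬(s ∧ ¬r), 1   [¬◇-rule on 3 via 0R1]
8. r, 1   [¬∧-rule on 7 (branches; this branch)]
9. s ∧ ¬r, 2   [◇-rule on 6: fresh world 2, 1R2]
10. s, 2   [∧-rule on 9]
11. ¬r, 2   [∧-rule on 9]
Accessibility: 0R0, 0R1, 1R0, 1R1, 1R2, 2R1, 2R2
The negation has an open branch (countermodel exists).

Not valid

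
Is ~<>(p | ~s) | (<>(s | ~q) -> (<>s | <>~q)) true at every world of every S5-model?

Valid

Tableau for the negation ~(~<>(p | ~s) | (<>(s | ~q) -> (<>s | <>~q))):
1. ~(~<>(p | ~s) | (<>(s | ~q) -> (<>s | <>~q))), 0
2. <>(p | ~s), 0
3. ~(<>(s | ~q) -> (<>s | <>~q)), 0
4. <>(s | ~q), 0
5. ~(<>s | <>~q), 0
6. ~<>s, 0
7. ~<>~q, 0
8. ~s, 0
9. q, 0
10. p | ~s, 1
11. ~s, 1
12. q, 1
13. s | ~q, 2
14. ~s, 2
15. q, 2
16. ~q, 2
Accessibility: 0R0, 0R1, 0R2, 1R0, 1R1, 1R2, 2R0, 2R1, 2R2
Branch closes: q and ~q both at 2.
Every branch of the negation's tableau closes; the branch above is one of them.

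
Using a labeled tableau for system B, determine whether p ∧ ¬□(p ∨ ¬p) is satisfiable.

1. p ∧ ¬□(p ∨ ¬p), u
2. p, u
3. ¬□(p ∨ ¬p), u
4. ¬(p ∨ ¬p), v
5. ¬p, v
6. p, v
Accessibility: uRu, uRv, vRu, vRv
Branch closes: p and ¬p both at v.
Every branch closes; the branch above is one of them.

Unsatisfiable (every branch closes)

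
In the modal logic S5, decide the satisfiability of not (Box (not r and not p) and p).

1. not (Box (not r and not p) and p), u
2. not p, u
Accessibility: uRu

Satisfiable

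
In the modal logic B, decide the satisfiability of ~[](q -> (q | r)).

1. ~[](q -> (q | r)), 0
2. ~(q -> (q | r)), 1
3. q, 1
4. ~(q | r), 1
5. ~q, 1
6. ~r, 1
Accessibility: 0R0, 0R1, 1R0, 1R1
Branch closes: q and ~q both at 1.
Every branch closes; the branch above is one of them.

Unsatisfiable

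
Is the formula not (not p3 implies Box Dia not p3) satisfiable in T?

1. not (not p3 implies Box Dia not p3), w0
2. not p3, w0   [neg-implies-rule on 1]
3. not Box Dia not p3, w0   [neg-implies-rule on 1]
4. not Dia not p3, w1   [neg-Box-rule on 3: fresh world w1, w0Rw1]
5. p3, w1   [neg-Dia-rule on 4 via w1Rw1]
Accessibility: w0Rw0, w0Rw1, w1Rw1

Satisfiable (open branch found)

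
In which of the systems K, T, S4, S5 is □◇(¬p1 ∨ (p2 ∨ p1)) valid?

T-tableau for the negation ¬□◇(¬p1 ∨ (p2 ∨ p1)):
1. ¬□◇(¬p1 ∨ (p2 ∨ p1)), 0
2. ¬◇(¬p1 ∨ (p2 ∨ p1)), 1
3. ¬(¬p1 ∨ (p2 ∨ p1)), 1
4. p1, 1
5. ¬(p2 ∨ p1), 1
6. ¬p2, 1
7. ¬p1, 1
Accessibility: 0R0, 0R1, 1R1
Branch closes: p1 and ¬p1 both at 1.
Every branch closes (one shown): valid in T, hence also in S4, S5 (every theorem of T is a theorem of S4 and S5).
K-tableau for the negation ¬□◇(¬p1 ∨ (p2 ∨ p1)):
1. ¬□◇(¬p1 ∨ (p2 ∨ p1)), 0
2. ¬◇(¬p1 ∨ (p2 ∨ p1)), 1
Accessibility: 0R1
Complete open branch: countermodel on a K-frame, so not valid in K.

T, S4, S5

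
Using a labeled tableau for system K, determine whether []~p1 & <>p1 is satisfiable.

Unsatisfiable

1. []~p1 & <>p1, w0
2. []~p1, w0
3. <>p1, w0
4. p1, w1
5. ~p1, w1
Accessibility: w0Rw1
Branch closes: p1 and ~p1 both at w1.
Every branch closes; the branch above is one of them.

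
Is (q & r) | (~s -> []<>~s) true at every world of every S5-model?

Valid

Tableau for the negation ~((q & r) | (~s -> []<>~s)):
1. ~((q & r) | (~s -> []<>~s)), u
2. ~(q & r), u
3. ~(~s -> []<>~s), u
4. ~s, u
5. ~[]<>~s, u
6. ~r, u
7. ~<>~s, v
8. s, u
Accessibility: uRu, uRv, vRu, vRv
Branch closes: s and ~s both at u.
All branches of the negation close; one closing branch shown above.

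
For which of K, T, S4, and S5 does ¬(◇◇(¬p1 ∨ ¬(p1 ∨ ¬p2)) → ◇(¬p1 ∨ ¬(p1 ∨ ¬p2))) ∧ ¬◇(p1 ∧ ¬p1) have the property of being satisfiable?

K, T

T-tableau for the formula:
1. ¬(◇◇(¬p1 ∨ ¬(p1 ∨ ¬p2)) → ◇(¬p1 ∨ ¬(p1 ∨ ¬p2))) ∧ ¬◇(p1 ∧ ¬p1), u
2. ¬(◇◇(¬p1 ∨ ¬(p1 ∨ ¬p2)) → ◇(¬p1 ∨ ¬(p1 ∨ ¬p2))), u   [∧-rule on 1]
3. ¬◇(p1 ∧ ¬p1), u   [∧-rule on 1]
4. ◇◇(¬p1 ∨ ¬(p1 ∨ ¬p2)), u   [¬→-rule on 2]
5. ¬◇(¬p1 ∨ ¬(p1 ∨ ¬p2)), u   [¬→-rule on 2]
6. ¬(p1 ∧ ¬p1), u   [¬◇-rule on 3 via uRu]
7. ¬(¬p1 ∨ ¬(p1 ∨ ¬p2)), u   [¬◇-rule on 5 via uRu]
8. p1, u   [¬∨-rule on 7]
9. p1 ∨ ¬p2, u   [¬∨-rule on 7]
10. ¬p2, u   [∨-rule on 9 (branches; this branch)]
11. ◇(¬p1 ∨ ¬(p1 ∨ ¬p2)), v   [◇-rule on 4: fresh world v, uRv]
12. ¬(p1 ∧ ¬p1), v   [¬◇-rule on 3 via uRv]
13. ¬(¬p1 ∨ ¬(p1 ∨ ¬p2)), v   [¬◇-rule on 5 via uRv]
14. p1, v   [¬∨-rule on 13]
15. p1 ∨ ¬p2, v   [¬∨-rule on 13]
16. ¬p2, v   [∨-rule on 15 (branches; this branch)]
17. ¬p1 ∨ ¬(p1 ∨ ¬p2), w   [◇-rule on 11: fresh world w, vRw]
18. ¬(p1 ∨ ¬p2), w   [∨-rule on 17 (branches; this branch)]
19. ¬p1, w   [¬∨-rule on 18]
20. p2, w   [¬∨-rule on 18]
Accessibility: uRu, uRv, vRv, vRw, wRw
Complete open branch: satisfiable in T, hence also in K (this T-model is also a K-model).
S4-tableau for the formula:
1. ¬(◇◇(¬p1 ∨ ¬(p1 ∨ ¬p2)) → ◇(¬p1 ∨ ¬(p1 ∨ ¬p2))) ∧ ¬◇(p1 ∧ ¬p1), u
2. ¬(◇◇(¬p1 ∨ ¬(p1 ∨ ¬p2)) → ◇(¬p1 ∨ ¬(p1 ∨ ¬p2))), u   [∧-rule on 1]
3. ¬◇(p1 ∧ ¬p1), u   [∧-rule on 1]
4. ◇◇(¬p1 ∨ ¬(p1 ∨ ¬p2)), u   [¬→-rule on 2]
5. ¬◇(¬p1 ∨ ¬(p1 ∨ ¬p2)), u   [¬→-rule on 2]
6. ¬(p1 ∧ ¬p1), u   [¬◇-rule on 3 via uRu]
7. ¬(¬p1 ∨ ¬(p1 ∨ ¬p2)), u   [¬◇-rule on 5 via uRu]
8. p1, u   [¬∨-rule on 7]
9. p1 ∨ ¬p2, u   [¬∨-rule on 7]
10. ¬p2, u   [∨-rule on 9 (branches; this branch)]
11. ◇(¬p1 ∨ ¬(p1 ∨ ¬p2)), v   [◇-rule on 4: fresh world v, uRv]
12. ¬(p1 ∧ ¬p1), v   [¬◇-rule on 3 via uRv]
13. ¬(¬p1 ∨ ¬(p1 ∨ ¬p2)), v   [¬◇-rule on 5 via uRv]
14. p1, v   [¬∨-rule on 13]
15. p1 ∨ ¬p2, v   [¬∨-rule on 13]
16. ¬p2, v   [∨-rule on 15 (branches; this branch)]
17. ¬p1 ∨ ¬(p1 ∨ ¬p2), w   [◇-rule on 11: fresh world w, vRw]
18. ¬(p1 ∧ ¬p1), w   [¬◇-rule on 3 via uRw]
19. ¬(¬p1 ∨ ¬(p1 ∨ ¬p2)), w   [¬◇-rule on 5 via uRw]
20. p1, w   [¬∨-rule on 19]
21. p1 ∨ ¬p2, w   [¬∨-rule on 19]
22. ¬(p1 ∨ ¬p2), w   [∨-rule on 17 (branches; this branch)]
23. ¬p1, w   [¬∨-rule on 22]
24. p2, w   [¬∨-rule on 22]
Accessibility: uRu, uRv, uRw, vRv, vRw, wRw
Branch closes: p1 and ¬p1 both at w.
Every branch closes (one shown): unsatisfiable in S4, hence also in S5 (every S5-frame is an S4-frame).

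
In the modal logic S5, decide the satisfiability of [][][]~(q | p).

1. [][][]~(q | p), u
2. [][]~(q | p), u
3. []~(q | p), u
4. ~(q | p), u
5. ~q, u
6. ~p, u
Accessibility: uRu

Satisfiable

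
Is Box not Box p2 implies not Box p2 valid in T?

Tableau for the negation not (Box not Box p2 implies not Box p2):
1. not (Box not Box p2 implies not Box p2), 0
2. Box not Box p2, 0
3. Box p2, 0
4. not Box p2, 0
5. p2, 0
6. not p2, 1
7. not Box p2, 1
8. p2, 1
Accessibility: 0R0, 0R1, 1R1
Branch closes: p2 and not p2 both at 1.
Every branch of the negation's tableau closes; the branch above is one of them.

Valid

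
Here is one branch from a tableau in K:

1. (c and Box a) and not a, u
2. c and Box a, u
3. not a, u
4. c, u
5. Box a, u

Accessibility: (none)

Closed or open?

No, open

No world carries both an atom and its negation.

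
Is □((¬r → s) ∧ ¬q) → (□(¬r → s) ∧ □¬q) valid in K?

Valid in K

Tableau for the negation ¬(□((¬r → s) ∧ ¬q) → (□(¬r → s) ∧ □¬q)):
1. ¬(□((¬r → s) ∧ ¬q) → (□(¬r → s) ∧ □¬q)), w0
2. □((¬r → s) ∧ ¬q), w0   [¬→-rule on 1]
3. ¬(□(¬r → s) ∧ □¬q), w0   [¬→-rule on 1]
4. ¬□(¬r → s), w0   [¬∧-rule on 3 (branches; this branch)]
5. ¬(¬r → s), w1   [¬□-rule on 4: fresh world w1, w0Rw1]
6. ¬r, w1   [¬→-rule on 5]
7. ¬s, w1   [¬→-rule on 5]
8. (¬r → s) ∧ ¬q, w1   [□-rule on 2 via w0Rw1]
9. ¬r → s, w1   [∧-rule on 8]
10. ¬q, w1   [∧-rule on 8]
11. s, w1   [→-rule on 9 (branches; this branch)]
Accessibility: w0Rw1
Branch closes: s and ¬s both at w1.
All branches of the negation close; one closing branch shown above.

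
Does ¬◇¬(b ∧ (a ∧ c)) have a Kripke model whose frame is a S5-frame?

1. ¬◇¬(b ∧ (a ∧ c)), 0
2. b ∧ (a ∧ c), 0
3. b, 0
4. a ∧ c, 0
5. a, 0
6. c, 0
Accessibility: 0R0

Satisfiable (open branch found)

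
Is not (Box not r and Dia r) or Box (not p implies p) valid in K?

Tableau for the negation not (not (Box not r and Dia r) or Box (not p implies p)):
1. not (not (Box not r and Dia r) or Box (not p implies p)), u
2. Box not r and Dia r, u
3. not Box (not p implies p), u
4. Box not r, u
5. Dia r, u
6. not (not p implies p), v
7. not p, v
8. not r, v
9. r, w
10. not r, w
Accessibility: uRv, uRw
Branch closes: r and not r both at w.
All branches of the negation close; one closing branch shown above.

Valid in K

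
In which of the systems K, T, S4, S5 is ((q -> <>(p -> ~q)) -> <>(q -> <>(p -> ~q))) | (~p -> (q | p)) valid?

T-tableau for the negation ~(((q -> <>(p -> ~q)) -> <>(q -> <>(p -> ~q))) | (~p -> (q | p))):
1. ~(((q -> <>(p -> ~q)) -> <>(q -> <>(p -> ~q))) | (~p -> (q | p))), 0
2. ~((q -> <>(p -> ~q)) -> <>(q -> <>(p -> ~q))), 0
3. ~(~p -> (q | p)), 0
4. q -> <>(p -> ~q), 0
5. ~<>(q -> <>(p -> ~q)), 0
6. ~p, 0
7. ~(q | p), 0
8. ~q, 0
9. ~(q -> <>(p -> ~q)), 0
10. q, 0
11. ~<>(p -> ~q), 0
Accessibility: 0R0
Branch closes: q and ~q both at 0.
Every branch closes (one shown): valid in T, hence also in S4, S5 (every theorem of T is a theorem of S4 and S5).
K-tableau for the negation ~(((q -> <>(p -> ~q)) -> <>(q -> <>(p -> ~q))) | (~p -> (q | p))):
1. ~(((q -> <>(p -> ~q)) -> <>(q -> <>(p -> ~q))) | (~p -> (q | p))), 0
2. ~((q -> <>(p -> ~q)) -> <>(q -> <>(p -> ~q))), 0
3. ~(~p -> (q | p)), 0
4. q -> <>(p -> ~q), 0
5. ~<>(q -> <>(p -> ~q)), 0
6. ~p, 0
7. ~(q | p), 0
8. ~q, 0
9. <>(p -> ~q), 0
10. p -> ~q, 1
11. ~(q -> <>(p -> ~q)), 1
12. q, 1
13. ~<>(p -> ~q), 1
14. ~p, 1
Accessibility: 0R1
Complete open branch: countermodel on a K-frame, so not valid in K.

T, S4, S5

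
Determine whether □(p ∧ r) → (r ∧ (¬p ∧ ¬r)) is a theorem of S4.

Tableau for the negation ¬(□(p ∧ r) → (r ∧ (¬p ∧ ¬r))):
1. ¬(□(p ∧ r) → (r ∧ (¬p ∧ ¬r))), w0
2. □(p ∧ r), w0
3. ¬(r ∧ (¬p ∧ ¬r)), w0
4. p ∧ r, w0
5. p, w0
6. r, w0
7. ¬(¬p ∧ ¬r), w0
Accessibility: w0Rw0
The negation has an open branch (countermodel exists).

Invalid (countermodel exists)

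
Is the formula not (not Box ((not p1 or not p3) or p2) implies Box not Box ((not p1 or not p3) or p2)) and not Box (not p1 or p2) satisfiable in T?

1. not (not Box ((not p1 or not p3) or p2) implies Box not Box ((not p1 or not p3) or p2)) and not Box (not p1 or p2), 0
2. not (not Box ((not p1 or not p3) or p2) implies Box not Box ((not p1 or not p3) or p2)), 0
3. not Box (not p1 or p2), 0
4. not Box ((not p1 or not p3) or p2), 0
5. not Box not Box ((not p1 or not p3) or p2), 0
6. not (not p1 or p2), 1
7. p1, 1
8. not p2, 1
9. not ((not p1 or not p3) or p2), 2
10. not (not p1 or not p3), 2
11. not p2, 2
12. p1, 2
13. p3, 2
14. Box ((not p1 or not p3) or p2), 3
15. (not p1 or not p3) or p2, 3
16. p2, 3
Accessibility: 0R0, 0R1, 0R2, 0R3, 1R1, 2R2, 3R3

Yes, satisfiable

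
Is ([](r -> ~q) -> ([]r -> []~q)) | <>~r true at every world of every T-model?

Valid

Tableau for the negation ~(([](r -> ~q) -> ([]r -> []~q)) | <>~r):
1. ~(([](r -> ~q) -> ([]r -> []~q)) | <>~r), u
2. ~([](r -> ~q) -> ([]r -> []~q)), u
3. ~<>~r, u
4. [](r -> ~q), u
5. ~([]r -> []~q), u
6. []r, u
7. ~[]~q, u
8. r, u
9. r -> ~q, u
10. ~q, u
11. q, v
12. r, v
13. r -> ~q, v
14. ~q, v
Accessibility: uRu, uRv, vRv
Branch closes: q and ~q both at v.
Every branch of the negation's tableau closes; the branch above is one of them.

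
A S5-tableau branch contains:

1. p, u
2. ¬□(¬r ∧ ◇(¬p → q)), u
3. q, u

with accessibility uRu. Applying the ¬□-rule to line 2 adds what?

a fresh world v with uRv, and ¬(¬r ∧ ◇(¬p → q)) at v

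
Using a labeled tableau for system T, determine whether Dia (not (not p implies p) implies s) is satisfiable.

1. Dia (not (not p implies p) implies s), 0
2. not (not p implies p) implies s, 1   [Dia-rule on 1: fresh world 1, 0R1]
3. s, 1   [implies-rule on 2 (branches; this branch)]
Accessibility: 0R0, 0R1, 1R1

Satisfiable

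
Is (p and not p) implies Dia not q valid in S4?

Yes, valid

Tableau for the negation not ((p and not p) implies Dia not q):
1. not ((p and not p) implies Dia not q), w0
2. p and not p, w0   [neg-implies-rule on 1]
3. not Dia not q, w0   [neg-implies-rule on 1]
4. p, w0   [and-rule on 2]
5. not p, w0   [and-rule on 2]
Accessibility: w0Rw0
Branch closes: p and not p both at w0.
Every branch of the negation's tableau closes; the branch above is one of them.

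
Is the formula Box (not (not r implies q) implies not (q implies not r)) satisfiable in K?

Satisfiable (open branch found)

1. Box (not (not r implies q) implies not (q implies not r)), w0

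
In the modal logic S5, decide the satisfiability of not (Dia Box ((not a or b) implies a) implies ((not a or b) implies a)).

1. not (Dia Box ((not a or b) implies a) implies ((not a or b) implies a)), u
2. Dia Box ((not a or b) implies a), u
3. not ((not a or b) implies a), u
4. not a or b, u
5. not a, u
6. b, u
7. Box ((not a or b) implies a), v
8. (not a or b) implies a, u
9. (not a or b) implies a, v
10. not (not a or b), u
11. a, u
12. not b, u
Accessibility: uRu, uRv, vRu, vRv
Branch closes: a and not a both at u.
Every branch closes; the branch above is one of them.

Unsatisfiable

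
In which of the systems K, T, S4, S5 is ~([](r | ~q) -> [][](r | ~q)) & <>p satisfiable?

K, T

T-tableau for the formula:
1. ~([](r | ~q) -> [][](r | ~q)) & <>p, u
2. ~([](r | ~q) -> [][](r | ~q)), u
3. <>p, u
4. [](r | ~q), u
5. ~[][](r | ~q), u
6. r | ~q, u
7. ~q, u
8. p, v
9. r | ~q, v
10. ~q, v
11. ~[](r | ~q), w
12. r | ~q, w
13. ~q, w
14. ~(r | ~q), x
15. ~r, x
16. q, x
Accessibility: uRu, uRv, uRw, vRv, wRw, wRx, xRx
Complete open branch: satisfiable in T, hence also in K (this T-model is also a K-model).
S4-tableau for the formula:
1. ~([](r | ~q) -> [][](r | ~q)) & <>p, u
2. ~([](r | ~q) -> [][](r | ~q)), u
3. <>p, u
4. [](r | ~q), u
5. ~[][](r | ~q), u
6. r | ~q, u
7. ~q, u
8. p, v
9. r | ~q, v
10. ~q, v
11. ~[](r | ~q), w
12. r | ~q, w
13. ~q, w
14. ~(r | ~q), x
15. ~r, x
16. q, x
17. r | ~q, x
18. ~q, x
Accessibility: uRu, uRv, uRw, uRx, vRv, wRw, wRx, xRx
Branch closes: q and ~q both at x.
Every branch closes (one shown): unsatisfiable in S4, hence also in S5 (every S5-frame is an S4-frame).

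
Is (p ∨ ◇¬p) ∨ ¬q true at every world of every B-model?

Valid in B

Tableau for the negation ¬((p ∨ ◇¬p) ∨ ¬q):
1. ¬((p ∨ ◇¬p) ∨ ¬q), w0
2. ¬(p ∨ ◇¬p), w0   [¬∨-rule on 1]
3. q, w0   [¬∨-rule on 1]
4. ¬p, w0   [¬∨-rule on 2]
5. ¬◇¬p, w0   [¬∨-rule on 2]
6. p, w0   [¬◇-rule on 5 via w0Rw0]
Accessibility: w0Rw0
Branch closes: p and ¬p both at w0.
Every branch of the negation's tableau closes; the branch above is one of them.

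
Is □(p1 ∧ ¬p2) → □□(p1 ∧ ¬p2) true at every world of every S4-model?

Tableau for the negation ¬(□(p1 ∧ ¬p2) → □□(p1 ∧ ¬p2)):
1. ¬(□(p1 ∧ ¬p2) → □□(p1 ∧ ¬p2)), 0
2. □(p1 ∧ ¬p2), 0   [¬→-rule on 1]
3. ¬□□(p1 ∧ ¬p2), 0   [¬→-rule on 1]
4. p1 ∧ ¬p2, 0   [□-rule on 2 via 0R0]
5. p1, 0   [∧-rule on 4]
6. ¬p2, 0   [∧-rule on 4]
7. ¬□(p1 ∧ ¬p2), 1   [¬□-rule on 3: fresh world 1, 0R1]
8. p1 ∧ ¬p2, 1   [□-rule on 2 via 0R1]
9. p1, 1   [∧-rule on 8]
10. ¬p2, 1   [∧-rule on 8]
11. ¬(p1 ∧ ¬p2), 2   [¬□-rule on 7: fresh world 2, 1R2]
12. p1 ∧ ¬p2, 2   [□-rule on 2 via 0R2]
13. p1, 2   [∧-rule on 12]
14. ¬p2, 2   [∧-rule on 12]
15. p2, 2   [¬∧-rule on 11 (branches; this branch)]
Accessibility: 0R0, 0R1, 0R2, 1R1, 1R2, 2R2
Branch closes: p2 and ¬p2 both at 2.
All branches of the negation close; one closing branch shown above.

Valid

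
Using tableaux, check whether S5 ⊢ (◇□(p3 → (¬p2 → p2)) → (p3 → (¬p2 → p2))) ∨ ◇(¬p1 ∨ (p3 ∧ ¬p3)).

Tableau for the negation ¬((◇□(p3 → (¬p2 → p2)) → (p3 → (¬p2 → p2))) ∨ ◇(¬p1 ∨ (p3 ∧ ¬p3))):
1. ¬((◇□(p3 → (¬p2 → p2)) → (p3 → (¬p2 → p2))) ∨ ◇(¬p1 ∨ (p3 ∧ ¬p3))), 0
2. ¬(◇□(p3 → (¬p2 → p2)) → (p3 → (¬p2 → p2))), 0
3. ¬◇(¬p1 ∨ (p3 ∧ ¬p3)), 0
4. ◇□(p3 → (¬p2 → p2)), 0
5. ¬(p3 → (¬p2 → p2)), 0
6. p3, 0
7. ¬(¬p2 → p2), 0
8. ¬p2, 0
9. ¬(¬p1 ∨ (p3 ∧ ¬p3)), 0
10. p1, 0
11. ¬(p3 ∧ ¬p3), 0
12. □(p3 → (¬p2 → p2)), 1
13. ¬(¬p1 ∨ (p3 ∧ ¬p3)), 1
14. p1, 1
15. ¬(p3 ∧ ¬p3), 1
16. p3 → (¬p2 → p2), 0
17. p3 → (¬p2 → p2), 1
18. p3, 1
19. ¬p2 → p2, 0
20. ¬p2 → p2, 1
21. p2, 0
Accessibility: 0R0, 0R1, 1R0, 1R1
Branch closes: p2 and ¬p2 both at 0.
Every branch of the negation's tableau closes; the branch above is one of them.

Yes, valid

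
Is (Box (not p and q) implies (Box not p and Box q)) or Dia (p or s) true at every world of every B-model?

Valid

Tableau for the negation not ((Box (not p and q) implies (Box not p and Box q)) or Dia (p or s)):
1. not ((Box (not p and q) implies (Box not p and Box q)) or Dia (p or s)), 0
2. not (Box (not p and q) implies (Box not p and Box q)), 0   [neg-or-rule on 1]
3. not Dia (p or s), 0   [neg-or-rule on 1]
4. Box (not p and q), 0   [neg-implies-rule on 2]
5. not (Box not p and Box q), 0   [neg-implies-rule on 2]
6. not (p or s), 0   [neg-Dia-rule on 3 via 0R0]
7. not p, 0   [neg-or-rule on 6]
8. not s, 0   [neg-or-rule on 6]
9. not p and q, 0   [Box-rule on 4 via 0R0]
10. q, 0   [and-rule on 9]
11. not Box q, 0   [neg-and-rule on 5 (branches; this branch)]
12. not q, 1   [neg-Box-rule on 11: fresh world 1, 0R1]
13. not (p or s), 1   [neg-Dia-rule on 3 via 0R1]
14. not p, 1   [neg-or-rule on 13]
15. not s, 1   [neg-or-rule on 13]
16. not p and q, 1   [Box-rule on 4 via 0R1]
17. q, 1   [and-rule on 16]
Accessibility: 0R0, 0R1, 1R0, 1R1
Branch closes: q and not q both at 1.
Every branch of the negation's tableau closes; the branch above is one of them.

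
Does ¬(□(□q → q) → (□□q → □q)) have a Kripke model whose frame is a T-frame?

1. ¬(□(□q → q) → (□□q → □q)), u
2. □(□q → q), u
3. ¬(□□q → □q), u
4. □□q, u
5. ¬□q, u
6. □q → q, u
7. □q, u
8. q, u
9. ¬q, v
10. □q → q, v
11. □q, v
12. q, v
Accessibility: uRu, uRv, vRv
Branch closes: q and ¬q both at v.
Every branch closes; the branch above is one of them.

Unsatisfiable (every branch closes)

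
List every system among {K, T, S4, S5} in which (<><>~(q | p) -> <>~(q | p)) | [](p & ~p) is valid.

S4, S5

S4-tableau for the negation ~((<><>~(q | p) -> <>~(q | p)) | [](p & ~p)):
1. ~((<><>~(q | p) -> <>~(q | p)) | [](p & ~p)), w0
2. ~(<><>~(q | p) -> <>~(q | p)), w0   [~|-rule on 1]
3. ~[](p & ~p), w0   [~|-rule on 1]
4. <><>~(q | p), w0   [~->-rule on 2]
5. ~<>~(q | p), w0   [~->-rule on 2]
6. q | p, w0   [~<>-rule on 5 via w0Rw0]
7. p, w0   [|-rule on 6 (branches; this branch)]
8. ~(p & ~p), w1   [~[]-rule on 3: fresh world w1, w0Rw1]
9. q | p, w1   [~<>-rule on 5 via w0Rw1]
10. p, w1   [~&-rule on 8 (branches; this branch)]
11. <>~(q | p), w2   [<>-rule on 4: fresh world w2, w0Rw2]
12. q | p, w2   [~<>-rule on 5 via w0Rw2]
13. p, w2   [|-rule on 12 (branches; this branch)]
14. ~(q | p), w3   [<>-rule on 11: fresh world w3, w2Rw3]
15. ~q, w3   [~|-rule on 14]
16. ~p, w3   [~|-rule on 14]
17. q | p, w3   [~<>-rule on 5 via w0Rw3]
18. p, w3   [|-rule on 17 (branches; this branch)]
Accessibility: w0Rw0, w0Rw1, w0Rw2, w0Rw3, w1Rw1, w2Rw2, w2Rw3, w3Rw3
Branch closes: p and ~p both at w3.
Every branch closes (one shown): valid in S4, hence also in S5 (every theorem of S4 is a theorem of S5).
T-tableau for the negation ~((<><>~(q | p) -> <>~(q | p)) | [](p & ~p)):
1. ~((<><>~(q | p) -> <>~(q | p)) | [](p & ~p)), w0
2. ~(<><>~(q | p) -> <>~(q | p)), w0   [~|-rule on 1]
3. ~[](p & ~p), w0   [~|-rule on 1]
4. <><>~(q | p), w0   [~->-rule on 2]
5. ~<>~(q | p), w0   [~->-rule on 2]
6. q | p, w0   [~<>-rule on 5 via w0Rw0]
7. p, w0   [|-rule on 6 (branches; this branch)]
8. ~(p & ~p), w1   [~[]-rule on 3: fresh world w1, w0Rw1]
9. q | p, w1   [~<>-rule on 5 via w0Rw1]
10. p, w1   [~&-rule on 8 (branches; this branch)]
11. <>~(q | p), w2   [<>-rule on 4: fresh world w2, w0Rw2]
12. q | p, w2   [~<>-rule on 5 via w0Rw2]
13. p, w2   [|-rule on 12 (branches; this branch)]
14. ~(q | p), w3   [<>-rule on 11: fresh world w3, w2Rw3]
15. ~q, w3   [~|-rule on 14]
16. ~p, w3   [~|-rule on 14]
Accessibility: w0Rw0, w0Rw1, w0Rw2, w1Rw1, w2Rw2, w2Rw3, w3Rw3
Complete open branch: countermodel on a T-frame, so not valid in T, nor in K (the same frame is also a K-frame).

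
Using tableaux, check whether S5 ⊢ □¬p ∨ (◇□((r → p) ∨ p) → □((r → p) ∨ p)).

Tableau for the negation ¬(□¬p ∨ (◇□((r → p) ∨ p) → □((r → p) ∨ p))):
1. ¬(□¬p ∨ (◇□((r → p) ∨ p) → □((r → p) ∨ p))), 0
2. ¬□¬p, 0
3. ¬(◇□((r → p) ∨ p) → □((r → p) ∨ p)), 0
4. ◇□((r → p) ∨ p), 0
5. ¬□((r → p) ∨ p), 0
6. p, 1
7. □((r → p) ∨ p), 2
8. (r → p) ∨ p, 0
9. (r → p) ∨ p, 1
10. (r → p) ∨ p, 2
11. r → p, 0
12. r → p, 1
13. r → p, 2
14. p, 0
15. p, 2
16. ¬((r → p) ∨ p), 3
17. ¬(r → p), 3
18. ¬p, 3
19. r, 3
20. (r → p) ∨ p, 3
21. r → p, 3
22. p, 3
Accessibility: 0R0, 0R1, 0R2, 0R3, 1R0, 1R1, 1R2, 1R3, 2R0, 2R1, 2R2, 2R3, 3R0, 3R1, 3R2, 3R3
Branch closes: p and ¬p both at 3.
All branches of the negation close; one closing branch shown above.

Yes, valid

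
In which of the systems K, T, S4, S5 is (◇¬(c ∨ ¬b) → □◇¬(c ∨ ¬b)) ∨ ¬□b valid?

S5

S4-tableau for the negation ¬((◇¬(c ∨ ¬b) → □◇¬(c ∨ ¬b)) ∨ ¬□b):
1. ¬((◇¬(c ∨ ¬b) → □◇¬(c ∨ ¬b)) ∨ ¬□b), w0
2. ¬(◇¬(c ∨ ¬b) → □◇¬(c ∨ ¬b)), w0
3. □b, w0
4. ◇¬(c ∨ ¬b), w0
5. ¬□◇¬(c ∨ ¬b), w0
6. b, w0
7. ¬(c ∨ ¬b), w1
8. ¬c, w1
9. b, w1
10. ¬◇¬(c ∨ ¬b), w2
11. b, w2
12. c ∨ ¬b, w2
13. c, w2
Accessibility: w0Rw0, w0Rw1, w0Rw2, w1Rw1, w2Rw2
Complete open branch: countermodel on an S4-frame, so not valid in S4, nor in K, T (the same frame is also a K-frame and a T-frame).
S5-tableau for the negation ¬((◇¬(c ∨ ¬b) → □◇¬(c ∨ ¬b)) ∨ ¬□b):
1. ¬((◇¬(c ∨ ¬b) → □◇¬(c ∨ ¬b)) ∨ ¬□b), w0
2. ¬(◇¬(c ∨ ¬b) → □◇¬(c ∨ ¬b)), w0
3. □b, w0
4. ◇¬(c ∨ ¬b), w0
5. ¬□◇¬(c ∨ ¬b), w0
6. b, w0
7. ¬(c ∨ ¬b), w1
8. ¬c, w1
9. b, w1
10. ¬◇¬(c ∨ ¬b), w2
11. b, w2
12. c ∨ ¬b, w0
13. c ∨ ¬b, w1
14. c ∨ ¬b, w2
15. c, w0
16. ¬b, w1
Accessibility: w0Rw0, w0Rw1, w0Rw2, w1Rw0, w1Rw1, w1Rw2, w2Rw0, w2Rw1, w2Rw2
Branch closes: b and ¬b both at w1.
Every branch closes (one shown): valid in S5.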